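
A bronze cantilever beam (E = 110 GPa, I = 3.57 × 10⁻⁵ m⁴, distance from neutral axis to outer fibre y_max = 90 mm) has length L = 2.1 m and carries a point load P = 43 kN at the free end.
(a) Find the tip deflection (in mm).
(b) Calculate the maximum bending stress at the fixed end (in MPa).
(a) Tip deflection of a cantilever with an end point load: δ = P·L^3 / (3·E·I). Convert P = 43 kN = 43000 N, E = 110 GPa = 1.1 × 10¹¹ Pa.
  δ = (43000 × 2.1^3) / (3 × (1.1 × 10¹¹) × (3.57 × 10⁻⁵)) = 0.0338 m = 33.8 mm
(b) Maximum bending moment at the fixed end: M = P·L = 43000 × 2.1 = 90300 N·m. Convert y_max = 90 mm = 0.09 m.
  σ = M·y_max / I = (90300 × 0.09) / (3.57 × 10⁻⁵) = 2.276 × 10⁸ Pa = 227.6 MPa
Final answer: (a) δ = 33.8 mm, (b) σ = 227.6 MPa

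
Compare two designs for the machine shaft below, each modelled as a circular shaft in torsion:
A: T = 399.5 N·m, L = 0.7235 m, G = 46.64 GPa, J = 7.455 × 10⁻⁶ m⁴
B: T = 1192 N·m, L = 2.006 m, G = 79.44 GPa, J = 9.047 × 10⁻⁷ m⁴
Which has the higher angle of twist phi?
Model: a circular shaft in torsion, so phi = (T·L) / (G·J) (SI units).
  A: phi = (399.5 × 0.7235) / ((4.664 × 10¹⁰) × (7.455 × 10⁻⁶)) = 0.0008313 rad = 0.04763°
  B: phi = (1192 × 2.006) / ((7.944 × 10¹⁰) × (9.047 × 10⁻⁷)) = 0.03327 rad = 1.906°
1.906° > 0.04763°, so B is larger.
Final answer: B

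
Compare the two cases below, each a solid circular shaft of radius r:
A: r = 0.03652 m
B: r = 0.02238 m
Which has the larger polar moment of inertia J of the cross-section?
Model: a solid circular shaft of radius r, so J = (π·r^4) / 2 (SI units).
  A: J = (π × 0.03652^4) / 2 = 2.794 × 10⁻⁶ m⁴
  B: J = (π × 0.02238^4) / 2 = 3.941 × 10⁻⁷ m⁴
2.794 × 10⁻⁶ m⁴ > 3.941 × 10⁻⁷ m⁴, so A is larger.
Final answer: A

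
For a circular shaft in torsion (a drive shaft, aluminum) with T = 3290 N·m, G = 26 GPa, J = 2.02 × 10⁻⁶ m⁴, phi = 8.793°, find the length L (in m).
Model: a circular shaft in torsion, so phi = (T·L) / (G·J).
Solve for L: L = (phi·G·J) / T.
Convert to SI units:
  G = 26 GPa = 2.6 × 10¹⁰ Pa
  phi = 8.793° = 0.1535 rad
Substitute:
  L = (0.1535 × (2.6 × 10¹⁰) × (2.02 × 10⁻⁶)) / 3290
  L = 2.45 m
Final answer: L = 2.45 m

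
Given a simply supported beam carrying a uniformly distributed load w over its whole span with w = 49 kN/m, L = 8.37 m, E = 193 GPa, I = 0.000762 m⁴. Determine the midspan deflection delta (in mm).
Model: a simply supported beam carrying a uniformly distributed load w over its whole span, so delta = (5·w·L^4) / (384·E·I).
Convert to SI units:
  w = 49 kN/m = 49000 N/m
  E = 193 GPa = 1.93 × 10¹¹ Pa
Substitute:
  delta = (5 × 49000 × 8.37^4) / (384 × (1.93 × 10¹¹) × 0.000762)
  delta = 0.02129 m
Convert: delta = 0.02129 m = 21.29 mm
Final answer: delta = 21.29 mm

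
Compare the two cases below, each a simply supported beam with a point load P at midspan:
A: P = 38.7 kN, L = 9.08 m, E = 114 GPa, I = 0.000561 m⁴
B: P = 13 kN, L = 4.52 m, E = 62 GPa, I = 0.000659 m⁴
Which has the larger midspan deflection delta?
Model: a simply supported beam with a point load P at midspan, so delta = (P·L^3) / (48·E·I) (SI units).
  A: delta = (38700 × 9.08^3) / (48 × (1.14 × 10¹¹) × 0.000561) = 0.009438 m = 9.438 mm
  B: delta = (13000 × 4.52^3) / (48 × (6.2 × 10¹⁰) × 0.000659) = 0.0006121 m = 0.6121 mm
9.438 mm > 0.6121 mm, so A is larger.
Final answer: A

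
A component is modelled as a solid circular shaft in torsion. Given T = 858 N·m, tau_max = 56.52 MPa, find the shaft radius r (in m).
Model: a solid circular shaft in torsion, so tau_max = (2·T) / (π·r^3).
Solve for r: r = ((2·T) / (π·tau_max))^(1/3).
Convert to SI units:
  tau_max = 56.52 MPa = 5.652 × 10⁷ Pa
Substitute:
  r = ((2 × 858) / (π × (5.652 × 10⁷)))^(1/3)
  r = 0.0213 m
Final answer: r = 0.0213 m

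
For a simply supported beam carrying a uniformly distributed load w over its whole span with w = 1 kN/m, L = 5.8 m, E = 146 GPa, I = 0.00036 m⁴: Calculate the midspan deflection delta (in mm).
Model: a simply supported beam carrying a uniformly distributed load w over its whole span, so delta = (5·w·L^4) / (384·E·I).
Convert to SI units:
  w = 1 kN/m = 1000 N/m
  E = 146 GPa = 1.46 × 10¹¹ Pa
Substitute:
  delta = (5 × 1000 × 5.8^4) / (384 × (1.46 × 10¹¹) × 0.00036)
  delta = 0.0002803 m
Convert: delta = 0.0002803 m = 0.2803 mm
Final answer: delta = 0.2803 mm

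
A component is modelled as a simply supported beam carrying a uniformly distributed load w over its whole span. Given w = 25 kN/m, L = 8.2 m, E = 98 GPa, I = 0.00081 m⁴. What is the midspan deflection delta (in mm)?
Model: a simply supported beam carrying a uniformly distributed load w over its whole span, so delta = (5·w·L^4) / (384·E·I).
Convert to SI units:
  w = 25 kN/m = 25000 N/m
  E = 98 GPa = 9.8 × 10¹⁰ Pa
Substitute:
  delta = (5 × 25000 × 8.2^4) / (384 × (9.8 × 10¹⁰) × 0.00081)
  delta = 0.01854 m
Convert: delta = 0.01854 m = 18.54 mm
Final answer: delta = 18.54 mm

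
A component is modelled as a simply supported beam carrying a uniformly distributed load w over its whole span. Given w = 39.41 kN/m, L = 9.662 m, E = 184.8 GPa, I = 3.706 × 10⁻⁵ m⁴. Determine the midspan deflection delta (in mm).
Model: a simply supported beam carrying a uniformly distributed load w over its whole span, so delta = (5·w·L^4) / (384·E·I).
Convert to SI units:
  w = 39.41 kN/m = 39410 N/m
  E = 184.8 GPa = 1.848 × 10¹¹ Pa
Substitute:
  delta = (5 × 39410 × 9.662^4) / (384 × (1.848 × 10¹¹) × (3.706 × 10⁻⁵))
  delta = 0.653 m
Convert: delta = 0.653 m = 653 mm
Final answer: delta = 653 mm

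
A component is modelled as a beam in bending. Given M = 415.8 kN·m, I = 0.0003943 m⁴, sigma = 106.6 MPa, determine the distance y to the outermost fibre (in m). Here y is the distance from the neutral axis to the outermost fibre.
Model: a beam in bending, so sigma = (M·y) / I.
Solve for y: y = (sigma·I) / M.
Convert to SI units:
  M = 415.8 kN·m = 415800 N·m
  sigma = 106.6 MPa = 1.066 × 10⁸ Pa
Substitute:
  y = ((1.066 × 10⁸) × 0.0003943) / 415800
  y = 0.1011 m
Final answer: y = 0.1011 m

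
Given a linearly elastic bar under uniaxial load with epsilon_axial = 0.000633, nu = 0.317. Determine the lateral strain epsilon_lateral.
Model: a linearly elastic bar under uniaxial load, so epsilon_lateral = -nu·epsilon_axial.
Substitute:
  epsilon_lateral = -(0.317 × 0.000633)
  epsilon_lateral = -0.0002007
Final answer: epsilon_lateral = -0.0002007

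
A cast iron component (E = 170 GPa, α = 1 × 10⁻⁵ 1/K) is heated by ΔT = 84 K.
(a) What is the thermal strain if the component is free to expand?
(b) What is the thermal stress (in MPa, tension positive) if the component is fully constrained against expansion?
(a) Free thermal strain ε_th = α·ΔT = (1 × 10⁻⁵) × 84 = 0.00084
(b) Fully constrained, the expansion is suppressed, so σ = -E·α·ΔT. Convert E = 170 GPa = 1.7 × 10¹¹ Pa.
  σ = -(1.7 × 10¹¹) × (1 × 10⁻⁵) × 84 = -1.428 × 10⁸ Pa = -142.8 MPa (compressive)
Final answer: (a) ε_th = 0.00084, (b) σ = -142.8 MPa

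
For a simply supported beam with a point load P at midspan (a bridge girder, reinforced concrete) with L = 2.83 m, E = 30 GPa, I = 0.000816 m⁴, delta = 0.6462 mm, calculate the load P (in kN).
Model: a simply supported beam with a point load P at midspan, so delta = (P·L^3) / (48·E·I).
Solve for P: P = (48·delta·E·I) / L^3.
Convert to SI units:
  E = 30 GPa = 3 × 10¹⁰ Pa
  delta = 0.6462 mm = 0.0006462 m
Substitute:
  P = (48 × 0.0006462 × (3 × 10¹⁰) × 0.000816) / 2.83^3
  P = 33500 N
Convert: P = 33500 N = 33.5 kN
Final answer: P = 33.5 kN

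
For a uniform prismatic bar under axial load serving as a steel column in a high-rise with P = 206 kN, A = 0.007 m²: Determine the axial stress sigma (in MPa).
Model: a uniform prismatic bar under axial load, so sigma = P / A.
Convert to SI units:
  P = 206 kN = 206000 N
Substitute:
  sigma = 206000 / 0.007
  sigma = 2.943 × 10⁷ Pa
Convert: sigma = 2.943 × 10⁷ Pa = 29.43 MPa
Final answer: sigma = 29.43 MPa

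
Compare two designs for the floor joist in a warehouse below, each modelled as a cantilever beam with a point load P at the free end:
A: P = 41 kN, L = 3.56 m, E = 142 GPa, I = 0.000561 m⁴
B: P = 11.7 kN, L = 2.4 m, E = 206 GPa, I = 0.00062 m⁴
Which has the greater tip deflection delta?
Model: a cantilever beam with a point load P at the free end, so delta = (P·L^3) / (3·E·I) (SI units).
  A: delta = (41000 × 3.56^3) / (3 × (1.42 × 10¹¹) × 0.000561) = 0.00774 m = 7.74 mm
  B: delta = (11700 × 2.4^3) / (3 × (2.06 × 10¹¹) × 0.00062) = 0.0004221 m = 0.4221 mm
7.74 mm > 0.4221 mm, so A is larger.
Final answer: A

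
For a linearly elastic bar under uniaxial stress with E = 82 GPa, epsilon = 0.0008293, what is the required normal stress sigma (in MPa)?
Model: a linearly elastic bar under uniaxial stress, so epsilon = sigma / E.
Solve for sigma: sigma = epsilon·E.
Convert to SI units:
  E = 82 GPa = 8.2 × 10¹⁰ Pa
Substitute:
  sigma = 0.0008293 × (8.2 × 10¹⁰)
  sigma = 6.8 × 10⁷ Pa
Convert: sigma = 6.8 × 10⁷ Pa = 68 MPa
Final answer: sigma = 68 MPa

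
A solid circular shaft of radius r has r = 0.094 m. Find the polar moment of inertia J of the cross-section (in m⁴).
Model: a solid circular shaft of radius r, so J = (π·r^4) / 2.
Substitute:
  J = (π × 0.094^4) / 2
  J = 0.0001226 m⁴
Final answer: J = 0.0001226 m⁴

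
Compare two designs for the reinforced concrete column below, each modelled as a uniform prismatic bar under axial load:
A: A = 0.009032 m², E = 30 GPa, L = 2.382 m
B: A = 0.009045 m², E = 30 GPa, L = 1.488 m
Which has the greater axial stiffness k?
Model: a uniform prismatic bar under axial load, so k = (A·E) / L (SI units).
  A: k = (0.009032 × (3 × 10¹⁰)) / 2.382 = 1.138 × 10⁸ N/m = 113.8 MN/m
  B: k = (0.009045 × (3 × 10¹⁰)) / 1.488 = 1.824 × 10⁸ N/m = 182.4 MN/m
182.4 MN/m > 113.8 MN/m, so B is larger.
Final answer: B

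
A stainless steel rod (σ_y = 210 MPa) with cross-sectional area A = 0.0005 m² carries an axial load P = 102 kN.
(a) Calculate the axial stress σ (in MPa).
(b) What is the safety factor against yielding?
(a) Axial stress σ = P/A. Convert P = 102 kN = 102000 N.
  σ = 102000 / 0.0005 = 2.04 × 10⁸ Pa = 204 MPa
(b) Safety factor SF = σ_y/σ = 210 / 204 = 1.029
Final answer: (a) σ = 204 MPa, (b) SF = 1.029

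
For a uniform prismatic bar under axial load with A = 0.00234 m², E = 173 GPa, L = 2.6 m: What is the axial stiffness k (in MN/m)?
Model: a uniform prismatic bar under axial load, so k = (A·E) / L.
Convert to SI units:
  E = 173 GPa = 1.73 × 10¹¹ Pa
Substitute:
  k = (0.00234 × (1.73 × 10¹¹)) / 2.6
  k = 1.557 × 10⁸ N/m
Convert: k = 1.557 × 10⁸ N/m = 155.7 MN/m
Final answer: k = 155.7 MN/m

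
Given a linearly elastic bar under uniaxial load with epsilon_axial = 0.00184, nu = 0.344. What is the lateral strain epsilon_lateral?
Model: a linearly elastic bar under uniaxial load, so epsilon_lateral = -nu·epsilon_axial.
Substitute:
  epsilon_lateral = -(0.344 × 0.00184)
  epsilon_lateral = -0.000633
Final answer: epsilon_lateral = -0.000633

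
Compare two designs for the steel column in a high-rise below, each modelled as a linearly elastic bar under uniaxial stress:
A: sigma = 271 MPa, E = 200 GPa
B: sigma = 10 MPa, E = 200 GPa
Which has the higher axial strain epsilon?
Model: a linearly elastic bar under uniaxial stress, so epsilon = sigma / E (SI units).
  A: epsilon = (2.71 × 10⁸) / (2 × 10¹¹) = 0.001355
  B: epsilon = (1 × 10⁷) / (2 × 10¹¹) = 5 × 10⁻⁵
0.001355 > 5 × 10⁻⁵, so A is larger.
Final answer: A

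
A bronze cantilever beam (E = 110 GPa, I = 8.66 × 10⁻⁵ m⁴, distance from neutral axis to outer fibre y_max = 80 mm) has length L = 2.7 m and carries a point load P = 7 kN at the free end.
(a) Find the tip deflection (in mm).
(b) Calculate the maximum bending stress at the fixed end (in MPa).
(a) Tip deflection of a cantilever with an end point load: δ = P·L^3 / (3·E·I). Convert P = 7 kN = 7000 N, E = 110 GPa = 1.1 × 10¹¹ Pa.
  δ = (7000 × 2.7^3) / (3 × (1.1 × 10¹¹) × (8.66 × 10⁻⁵)) = 0.004821 m = 4.821 mm
(b) Maximum bending moment at the fixed end: M = P·L = 7000 × 2.7 = 18900 N·m. Convert y_max = 80 mm = 0.08 m.
  σ = M·y_max / I = (18900 × 0.08) / (8.66 × 10⁻⁵) = 1.746 × 10⁷ Pa = 17.46 MPa
Final answer: (a) δ = 4.821 mm, (b) σ = 17.46 MPa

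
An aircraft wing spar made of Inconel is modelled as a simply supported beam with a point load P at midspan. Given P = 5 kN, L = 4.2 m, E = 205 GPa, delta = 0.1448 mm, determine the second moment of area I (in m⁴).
Model: a simply supported beam with a point load P at midspan, so delta = (P·L^3) / (48·E·I).
Solve for I: I = (P·L^3) / (48·delta·E).
Convert to SI units:
  P = 5 kN = 5000 N
  E = 205 GPa = 2.05 × 10¹¹ Pa
  delta = 0.1448 mm = 0.0001448 m
Substitute:
  I = (5000 × 4.2^3) / (48 × 0.0001448 × (2.05 × 10¹¹))
  I = 0.00026 m⁴
Final answer: I = 0.00026 m⁴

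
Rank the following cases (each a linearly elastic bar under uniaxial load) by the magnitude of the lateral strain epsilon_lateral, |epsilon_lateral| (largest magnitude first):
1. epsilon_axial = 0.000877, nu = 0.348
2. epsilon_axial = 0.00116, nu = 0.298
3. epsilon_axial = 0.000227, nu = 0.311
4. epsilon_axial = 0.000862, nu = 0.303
Model: a linearly elastic bar under uniaxial load, so epsilon_lateral = -nu·epsilon_axial (SI units).
  Case 1: epsilon_lateral = -(0.348 × 0.000877) = -0.0003052
  Case 2: epsilon_lateral = -(0.298 × 0.00116) = -0.0003457
  Case 3: epsilon_lateral = -(0.311 × 0.000227) = -7.06 × 10⁻⁵
  Case 4: epsilon_lateral = -(0.303 × 0.000862) = -0.0002612
Ordering by |epsilon_lateral|: 0.0003457 (case 2) > 0.0003052 (case 1) > 0.0002612 (case 4) > 7.06 × 10⁻⁵ (case 3)
Final answer: 2, 1, 4, 3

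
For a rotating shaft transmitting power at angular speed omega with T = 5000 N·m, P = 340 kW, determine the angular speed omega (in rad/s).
Model: a rotating shaft transmitting power at angular speed omega, so P = T·omega.
Solve for omega: omega = P / T.
Convert to SI units:
  P = 340 kW = 340000 W
Substitute:
  omega = 340000 / 5000
  omega = 68 rad/s
Final answer: omega = 68 rad/s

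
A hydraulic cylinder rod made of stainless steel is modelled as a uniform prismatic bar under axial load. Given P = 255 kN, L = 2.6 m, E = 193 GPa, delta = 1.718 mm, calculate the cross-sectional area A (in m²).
Model: a uniform prismatic bar under axial load, so delta = (P·L) / (A·E).
Solve for A: A = (P·L) / (delta·E).
Convert to SI units:
  P = 255 kN = 255000 N
  E = 193 GPa = 1.93 × 10¹¹ Pa
  delta = 1.718 mm = 0.001718 m
Substitute:
  A = (255000 × 2.6) / (0.001718 × (1.93 × 10¹¹))
  A = 0.002 m²
Final answer: A = 0.002 m²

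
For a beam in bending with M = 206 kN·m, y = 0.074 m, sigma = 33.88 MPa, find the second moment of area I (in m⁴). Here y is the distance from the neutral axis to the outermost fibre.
Model: a beam in bending, so sigma = (M·y) / I.
Solve for I: I = (M·y) / sigma.
Convert to SI units:
  M = 206 kN·m = 206000 N·m
  sigma = 33.88 MPa = 3.388 × 10⁷ Pa
Substitute:
  I = (206000 × 0.074) / (3.388 × 10⁷)
  I = 0.0004499 m⁴
Final answer: I = 0.0004499 m⁴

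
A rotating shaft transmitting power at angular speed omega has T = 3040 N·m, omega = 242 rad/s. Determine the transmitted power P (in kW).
Model: a rotating shaft transmitting power at angular speed omega, so P = T·omega.
Substitute:
  P = 3040 × 242
  P = 735700 W
Convert: P = 735700 W = 735.7 kW
Final answer: P = 735.7 kW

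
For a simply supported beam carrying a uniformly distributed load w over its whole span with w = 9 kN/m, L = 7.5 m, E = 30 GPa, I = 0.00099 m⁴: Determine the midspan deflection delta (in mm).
Model: a simply supported beam carrying a uniformly distributed load w over its whole span, so delta = (5·w·L^4) / (384·E·I).
Convert to SI units:
  w = 9 kN/m = 9000 N/m
  E = 30 GPa = 3 × 10¹⁰ Pa
Substitute:
  delta = (5 × 9000 × 7.5^4) / (384 × (3 × 10¹⁰) × 0.00099)
  delta = 0.01248 m
Convert: delta = 0.01248 m = 12.48 mm
Final answer: delta = 12.48 mm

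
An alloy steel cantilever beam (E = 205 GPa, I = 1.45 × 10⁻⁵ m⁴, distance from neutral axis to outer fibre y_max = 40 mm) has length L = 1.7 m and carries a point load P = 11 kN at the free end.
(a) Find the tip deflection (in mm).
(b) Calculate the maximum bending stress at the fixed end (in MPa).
(a) Tip deflection of a cantilever with an end point load: δ = P·L^3 / (3·E·I). Convert P = 11 kN = 11000 N, E = 205 GPa = 2.05 × 10¹¹ Pa.
  δ = (11000 × 1.7^3) / (3 × (2.05 × 10¹¹) × (1.45 × 10⁻⁵)) = 0.00606 m = 6.06 mm
(b) Maximum bending moment at the fixed end: M = P·L = 11000 × 1.7 = 18700 N·m. Convert y_max = 40 mm = 0.04 m.
  σ = M·y_max / I = (18700 × 0.04) / (1.45 × 10⁻⁵) = 5.159 × 10⁷ Pa = 51.59 MPa
Final answer: (a) δ = 6.06 mm, (b) σ = 51.59 MPa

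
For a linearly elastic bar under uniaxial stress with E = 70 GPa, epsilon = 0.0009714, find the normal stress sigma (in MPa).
Model: a linearly elastic bar under uniaxial stress, so epsilon = sigma / E.
Solve for sigma: sigma = epsilon·E.
Convert to SI units:
  E = 70 GPa = 7 × 10¹⁰ Pa
Substitute:
  sigma = 0.0009714 × (7 × 10¹⁰)
  sigma = 6.8 × 10⁷ Pa
Convert: sigma = 6.8 × 10⁷ Pa = 68 MPa
Final answer: sigma = 68 MPa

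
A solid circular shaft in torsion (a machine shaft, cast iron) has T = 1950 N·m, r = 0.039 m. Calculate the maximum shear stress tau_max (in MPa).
Model: a solid circular shaft in torsion, so tau_max = (2·T) / (π·r^3).
Substitute:
  tau_max = (2 × 1950) / (π × 0.039^3)
  tau_max = 2.093 × 10⁷ Pa
Convert: tau_max = 2.093 × 10⁷ Pa = 20.93 MPa
Final answer: tau_max = 20.93 MPa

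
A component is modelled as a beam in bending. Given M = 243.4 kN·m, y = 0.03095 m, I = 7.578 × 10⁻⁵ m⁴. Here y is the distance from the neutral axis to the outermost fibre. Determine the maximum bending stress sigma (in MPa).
Model: a beam in bending, so sigma = (M·y) / I.
Convert to SI units:
  M = 243.4 kN·m = 243400 N·m
Substitute:
  sigma = (243400 × 0.03095) / (7.578 × 10⁻⁵)
  sigma = 9.941 × 10⁷ Pa
Convert: sigma = 9.941 × 10⁷ Pa = 99.41 MPa
Final answer: sigma = 99.41 MPa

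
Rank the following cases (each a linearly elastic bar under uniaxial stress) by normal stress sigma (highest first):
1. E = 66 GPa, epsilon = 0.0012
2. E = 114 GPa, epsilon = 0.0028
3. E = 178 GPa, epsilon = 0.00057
Model: a linearly elastic bar under uniaxial stress, so sigma = E·epsilon (SI units).
  Case 1: sigma = (6.6 × 10¹⁰) × 0.0012 = 7.92 × 10⁷ Pa = 79.2 MPa
  Case 2: sigma = (1.14 × 10¹¹) × 0.0028 = 3.192 × 10⁸ Pa = 319.2 MPa
  Case 3: sigma = (1.78 × 10¹¹) × 0.00057 = 1.015 × 10⁸ Pa = 101.5 MPa
Ordering: 319.2 MPa (case 2) > 101.5 MPa (case 3) > 79.2 MPa (case 1)
Final answer: 2, 3, 1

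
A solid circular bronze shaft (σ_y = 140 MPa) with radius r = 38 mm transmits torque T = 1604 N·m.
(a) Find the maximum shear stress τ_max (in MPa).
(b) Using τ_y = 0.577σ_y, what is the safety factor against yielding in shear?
(a) For a solid circular shaft, τ_max = T·r/J with J = π·r^4/2, i.e. τ_max = 2·T / (π·r^3). Convert r = 38 mm = 0.038 m.
  τ_max = (2 × 1604) / (π × 0.038^3) = 1.861 × 10⁷ Pa = 18.61 MPa
(b) τ_y = 0.577 × 140 = 80.78 MPa
  SF = τ_y/τ_max = 80.78 / 18.61 = 4.341
Final answer: (a) τ_max = 18.61 MPa, (b) SF = 4.341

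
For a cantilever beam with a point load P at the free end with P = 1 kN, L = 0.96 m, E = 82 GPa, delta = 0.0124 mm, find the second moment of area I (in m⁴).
Model: a cantilever beam with a point load P at the free end, so delta = (P·L^3) / (3·E·I).
Solve for I: I = (P·L^3) / (3·delta·E).
Convert to SI units:
  P = 1 kN = 1000 N
  E = 82 GPa = 8.2 × 10¹⁰ Pa
  delta = 0.0124 mm = 1.24 × 10⁻⁵ m
Substitute:
  I = (1000 × 0.96^3) / (3 × (1.24 × 10⁻⁵) × (8.2 × 10¹⁰))
  I = 0.00029 m⁴
Final answer: I = 0.00029 m⁴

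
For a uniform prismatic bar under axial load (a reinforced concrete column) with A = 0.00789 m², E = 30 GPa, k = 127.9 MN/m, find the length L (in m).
Model: a uniform prismatic bar under axial load, so k = (A·E) / L.
Solve for L: L = (A·E) / k.
Convert to SI units:
  E = 30 GPa = 3 × 10¹⁰ Pa
  k = 127.9 MN/m = 1.279 × 10⁸ N/m
Substitute:
  L = (0.00789 × (3 × 10¹⁰)) / (1.279 × 10⁸)
  L = 1.851 m
Final answer: L = 1.851 m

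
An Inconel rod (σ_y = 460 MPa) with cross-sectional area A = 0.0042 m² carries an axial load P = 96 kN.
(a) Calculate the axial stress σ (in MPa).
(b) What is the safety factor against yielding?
(a) Axial stress σ = P/A. Convert P = 96 kN = 96000 N.
  σ = 96000 / 0.0042 = 2.286 × 10⁷ Pa = 22.86 MPa
(b) Safety factor SF = σ_y/σ = 460 / 22.86 = 20.12
Final answer: (a) σ = 22.86 MPa, (b) SF = 20.12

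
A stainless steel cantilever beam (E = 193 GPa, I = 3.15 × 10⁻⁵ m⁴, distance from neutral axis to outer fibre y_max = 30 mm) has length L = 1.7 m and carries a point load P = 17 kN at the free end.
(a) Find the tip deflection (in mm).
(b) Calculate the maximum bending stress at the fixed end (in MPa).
(a) Tip deflection of a cantilever with an end point load: δ = P·L^3 / (3·E·I). Convert P = 17 kN = 17000 N, E = 193 GPa = 1.93 × 10¹¹ Pa.
  δ = (17000 × 1.7^3) / (3 × (1.93 × 10¹¹) × (3.15 × 10⁻⁵)) = 0.004579 m = 4.579 mm
(b) Maximum bending moment at the fixed end: M = P·L = 17000 × 1.7 = 28900 N·m. Convert y_max = 30 mm = 0.03 m.
  σ = M·y_max / I = (28900 × 0.03) / (3.15 × 10⁻⁵) = 2.752 × 10⁷ Pa = 27.52 MPa
Final answer: (a) δ = 4.579 mm, (b) σ = 27.52 MPa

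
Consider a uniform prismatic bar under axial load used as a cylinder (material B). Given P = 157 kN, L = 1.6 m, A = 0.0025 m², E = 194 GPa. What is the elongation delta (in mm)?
Model: a uniform prismatic bar under axial load, so delta = (P·L) / (A·E).
Convert to SI units:
  P = 157 kN = 157000 N
  E = 194 GPa = 1.94 × 10¹¹ Pa
Substitute:
  delta = (157000 × 1.6) / (0.0025 × (1.94 × 10¹¹))
  delta = 0.0005179 m
Convert: delta = 0.0005179 m = 0.5179 mm
Final answer: delta = 0.5179 mm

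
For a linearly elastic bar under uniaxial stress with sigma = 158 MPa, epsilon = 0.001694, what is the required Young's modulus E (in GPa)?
Model: a linearly elastic bar under uniaxial stress, so epsilon = sigma / E.
Solve for E: E = sigma / epsilon.
Convert to SI units:
  sigma = 158 MPa = 1.58 × 10⁸ Pa
Substitute:
  E = (1.58 × 10⁸) / 0.001694
  E = 9.327 × 10¹⁰ Pa
Convert: E = 9.327 × 10¹⁰ Pa = 93.27 GPa
Final answer: E = 93.27 GPa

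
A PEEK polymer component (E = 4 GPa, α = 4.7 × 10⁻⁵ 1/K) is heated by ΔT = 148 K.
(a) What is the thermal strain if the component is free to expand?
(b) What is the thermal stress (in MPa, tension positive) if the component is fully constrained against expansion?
(a) Free thermal strain ε_th = α·ΔT = (4.7 × 10⁻⁵) × 148 = 0.006956
(b) Fully constrained, the expansion is suppressed, so σ = -E·α·ΔT. Convert E = 4 GPa = 4 × 10⁹ Pa.
  σ = -(4 × 10⁹) × (4.7 × 10⁻⁵) × 148 = -2.782 × 10⁷ Pa = -27.82 MPa (compressive)
Final answer: (a) ε_th = 0.006956, (b) σ = -27.82 MPa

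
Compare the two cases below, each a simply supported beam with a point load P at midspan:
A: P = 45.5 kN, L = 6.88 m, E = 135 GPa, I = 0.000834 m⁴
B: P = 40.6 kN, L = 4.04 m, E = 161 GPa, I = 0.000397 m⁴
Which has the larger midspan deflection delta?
Model: a simply supported beam with a point load P at midspan, so delta = (P·L^3) / (48·E·I) (SI units).
  A: delta = (45500 × 6.88^3) / (48 × (1.35 × 10¹¹) × 0.000834) = 0.002742 m = 2.742 mm
  B: delta = (40600 × 4.04^3) / (48 × (1.61 × 10¹¹) × 0.000397) = 0.0008726 m = 0.8726 mm
2.742 mm > 0.8726 mm, so A is larger.
Final answer: A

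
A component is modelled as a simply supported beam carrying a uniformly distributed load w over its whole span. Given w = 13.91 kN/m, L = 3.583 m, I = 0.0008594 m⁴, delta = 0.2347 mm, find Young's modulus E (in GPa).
Model: a simply supported beam carrying a uniformly distributed load w over its whole span, so delta = (5·w·L^4) / (384·E·I).
Solve for E: E = (5·w·L^4) / (384·delta·I).
Convert to SI units:
  w = 13.91 kN/m = 13910 N/m
  delta = 0.2347 mm = 0.0002347 m
Substitute:
  E = (5 × 13910 × 3.583^4) / (384 × 0.0002347 × 0.0008594)
  E = 1.48 × 10¹¹ Pa
Convert: E = 1.48 × 10¹¹ Pa = 148 GPa
Final answer: E = 148 GPa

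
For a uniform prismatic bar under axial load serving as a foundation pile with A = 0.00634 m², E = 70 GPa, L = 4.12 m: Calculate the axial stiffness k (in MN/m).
Model: a uniform prismatic bar under axial load, so k = (A·E) / L.
Convert to SI units:
  E = 70 GPa = 7 × 10¹⁰ Pa
Substitute:
  k = (0.00634 × (7 × 10¹⁰)) / 4.12
  k = 1.077 × 10⁸ N/m
Convert: k = 1.077 × 10⁸ N/m = 107.7 MN/m
Final answer: k = 107.7 MN/m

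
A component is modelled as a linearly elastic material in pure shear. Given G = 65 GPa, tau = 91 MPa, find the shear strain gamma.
Model: a linearly elastic material in pure shear, so tau = G·gamma.
Solve for gamma: gamma = tau / G.
Convert to SI units:
  G = 65 GPa = 6.5 × 10¹⁰ Pa
  tau = 91 MPa = 9.1 × 10⁷ Pa
Substitute:
  gamma = (9.1 × 10⁷) / (6.5 × 10¹⁰)
  gamma = 0.0014
Final answer: gamma = 0.0014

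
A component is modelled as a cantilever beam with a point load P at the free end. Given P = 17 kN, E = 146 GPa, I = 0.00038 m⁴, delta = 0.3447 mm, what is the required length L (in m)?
Model: a cantilever beam with a point load P at the free end, so delta = (P·L^3) / (3·E·I).
Solve for L: L = ((3·delta·E·I) / P)^(1/3).
Convert to SI units:
  P = 17 kN = 17000 N
  E = 146 GPa = 1.46 × 10¹¹ Pa
  delta = 0.3447 mm = 0.0003447 m
Substitute:
  L = ((3 × 0.0003447 × (1.46 × 10¹¹) × 0.00038) / 17000)^(1/3)
  L = 1.5 m
Final answer: L = 1.5 m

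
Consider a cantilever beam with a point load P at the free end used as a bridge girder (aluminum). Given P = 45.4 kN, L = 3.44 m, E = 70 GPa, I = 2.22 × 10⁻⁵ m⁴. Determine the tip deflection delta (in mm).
Model: a cantilever beam with a point load P at the free end, so delta = (P·L^3) / (3·E·I).
Convert to SI units:
  P = 45.4 kN = 45400 N
  E = 70 GPa = 7 × 10¹⁰ Pa
Substitute:
  delta = (45400 × 3.44^3) / (3 × (7 × 10¹⁰) × (2.22 × 10⁻⁵))
  delta = 0.3964 m
Convert: delta = 0.3964 m = 396.4 mm
Final answer: delta = 396.4 mm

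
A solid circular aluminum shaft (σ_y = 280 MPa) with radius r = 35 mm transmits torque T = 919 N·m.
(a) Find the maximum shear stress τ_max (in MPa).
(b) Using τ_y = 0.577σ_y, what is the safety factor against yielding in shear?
(a) For a solid circular shaft, τ_max = T·r/J with J = π·r^4/2, i.e. τ_max = 2·T / (π·r^3). Convert r = 35 mm = 0.035 m.
  τ_max = (2 × 919) / (π × 0.035^3) = 1.365 × 10⁷ Pa = 13.65 MPa
(b) τ_y = 0.577 × 280 = 161.56 MPa
  SF = τ_y/τ_max = 161.56 / 13.65 = 11.84
Final answer: (a) τ_max = 13.65 MPa, (b) SF = 11.84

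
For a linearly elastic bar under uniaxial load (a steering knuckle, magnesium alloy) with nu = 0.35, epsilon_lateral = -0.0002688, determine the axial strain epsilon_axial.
Model: a linearly elastic bar under uniaxial load, so epsilon_lateral = -nu·epsilon_axial.
Solve for epsilon_axial: epsilon_axial = -epsilon_lateral / nu.
Substitute:
  epsilon_axial = -(-0.0002688) / 0.35
  epsilon_axial = 0.000768
Final answer: epsilon_axial = 0.000768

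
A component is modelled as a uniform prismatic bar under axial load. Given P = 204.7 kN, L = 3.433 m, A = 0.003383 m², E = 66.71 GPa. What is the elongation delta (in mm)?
Model: a uniform prismatic bar under axial load, so delta = (P·L) / (A·E).
Convert to SI units:
  P = 204.7 kN = 204700 N
  E = 66.71 GPa = 6.671 × 10¹⁰ Pa
Substitute:
  delta = (204700 × 3.433) / (0.003383 × (6.671 × 10¹⁰))
  delta = 0.003114 m
Convert: delta = 0.003114 m = 3.114 mm
Final answer: delta = 3.114 mm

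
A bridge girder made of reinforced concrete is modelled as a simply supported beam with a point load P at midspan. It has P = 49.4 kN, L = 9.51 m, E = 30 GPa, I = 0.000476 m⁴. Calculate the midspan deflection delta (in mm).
Model: a simply supported beam with a point load P at midspan, so delta = (P·L^3) / (48·E·I).
Convert to SI units:
  P = 49.4 kN = 49400 N
  E = 30 GPa = 3 × 10¹⁰ Pa
Substitute:
  delta = (49400 × 9.51^3) / (48 × (3 × 10¹⁰) × 0.000476)
  delta = 0.06199 m
Convert: delta = 0.06199 m = 61.99 mm
Final answer: delta = 61.99 mm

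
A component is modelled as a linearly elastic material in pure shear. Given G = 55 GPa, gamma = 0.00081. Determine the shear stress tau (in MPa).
Model: a linearly elastic material in pure shear, so tau = G·gamma.
Convert to SI units:
  G = 55 GPa = 5.5 × 10¹⁰ Pa
Substitute:
  tau = (5.5 × 10¹⁰) × 0.00081
  tau = 4.455 × 10⁷ Pa
Convert: tau = 4.455 × 10⁷ Pa = 44.55 MPa
Final answer: tau = 44.55 MPa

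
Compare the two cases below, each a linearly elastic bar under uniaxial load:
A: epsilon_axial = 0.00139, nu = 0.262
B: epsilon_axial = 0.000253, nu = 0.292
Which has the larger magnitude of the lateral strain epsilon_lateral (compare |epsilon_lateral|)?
Model: a linearly elastic bar under uniaxial load, so epsilon_lateral = -nu·epsilon_axial (SI units).
  A: epsilon_lateral = -(0.262 × 0.00139) = -0.0003642
  B: epsilon_lateral = -(0.292 × 0.000253) = -7.388 × 10⁻⁵
|epsilon_lateral|: A = 0.0003642, B = 7.388 × 10⁻⁵, so A is larger in magnitude.
Final answer: A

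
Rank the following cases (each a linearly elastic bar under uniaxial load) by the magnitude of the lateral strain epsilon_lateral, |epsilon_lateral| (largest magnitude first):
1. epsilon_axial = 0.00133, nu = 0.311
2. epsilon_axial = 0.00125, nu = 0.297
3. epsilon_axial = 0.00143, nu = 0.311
Model: a linearly elastic bar under uniaxial load, so epsilon_lateral = -nu·epsilon_axial (SI units).
  Case 1: epsilon_lateral = -(0.311 × 0.00133) = -0.0004136
  Case 2: epsilon_lateral = -(0.297 × 0.00125) = -0.0003712
  Case 3: epsilon_lateral = -(0.311 × 0.00143) = -0.0004447
Ordering by |epsilon_lateral|: 0.0004447 (case 3) > 0.0004136 (case 1) > 0.0003712 (case 2)
Final answer: 3, 1, 2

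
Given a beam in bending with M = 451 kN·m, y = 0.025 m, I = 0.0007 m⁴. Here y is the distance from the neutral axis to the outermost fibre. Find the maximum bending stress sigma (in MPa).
Model: a beam in bending, so sigma = (M·y) / I.
Convert to SI units:
  M = 451 kN·m = 451000 N·m
Substitute:
  sigma = (451000 × 0.025) / 0.0007
  sigma = 1.611 × 10⁷ Pa
Convert: sigma = 1.611 × 10⁷ Pa = 16.11 MPa
Final answer: sigma = 16.11 MPa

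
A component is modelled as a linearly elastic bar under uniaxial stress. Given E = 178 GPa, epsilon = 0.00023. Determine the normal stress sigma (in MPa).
Model: a linearly elastic bar under uniaxial stress, so sigma = E·epsilon.
Convert to SI units:
  E = 178 GPa = 1.78 × 10¹¹ Pa
Substitute:
  sigma = (1.78 × 10¹¹) × 0.00023
  sigma = 4.094 × 10⁷ Pa
Convert: sigma = 4.094 × 10⁷ Pa = 40.94 MPa
Final answer: sigma = 40.94 MPa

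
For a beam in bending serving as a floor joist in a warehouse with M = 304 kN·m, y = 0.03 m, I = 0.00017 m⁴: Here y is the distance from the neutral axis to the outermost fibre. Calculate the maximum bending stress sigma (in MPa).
Model: a beam in bending, so sigma = (M·y) / I.
Convert to SI units:
  M = 304 kN·m = 304000 N·m
Substitute:
  sigma = (304000 × 0.03) / 0.00017
  sigma = 5.365 × 10⁷ Pa
Convert: sigma = 5.365 × 10⁷ Pa = 53.65 MPa
Final answer: sigma = 53.65 MPa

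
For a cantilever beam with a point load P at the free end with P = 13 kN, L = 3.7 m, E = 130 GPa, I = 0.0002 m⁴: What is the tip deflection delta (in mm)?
Model: a cantilever beam with a point load P at the free end, so delta = (P·L^3) / (3·E·I).
Convert to SI units:
  P = 13 kN = 13000 N
  E = 130 GPa = 1.3 × 10¹¹ Pa
Substitute:
  delta = (13000 × 3.7^3) / (3 × (1.3 × 10¹¹) × 0.0002)
  delta = 0.008442 m
Convert: delta = 0.008442 m = 8.442 mm
Final answer: delta = 8.442 mm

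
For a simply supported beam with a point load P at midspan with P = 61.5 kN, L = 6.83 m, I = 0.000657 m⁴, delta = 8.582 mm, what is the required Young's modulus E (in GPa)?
Model: a simply supported beam with a point load P at midspan, so delta = (P·L^3) / (48·E·I).
Solve for E: E = (P·L^3) / (48·delta·I).
Convert to SI units:
  P = 61.5 kN = 61500 N
  delta = 8.582 mm = 0.008582 m
Substitute:
  E = (61500 × 6.83^3) / (48 × 0.008582 × 0.000657)
  E = 7.24 × 10¹⁰ Pa
Convert: E = 7.24 × 10¹⁰ Pa = 72.4 GPa
Final answer: E = 72.4 GPa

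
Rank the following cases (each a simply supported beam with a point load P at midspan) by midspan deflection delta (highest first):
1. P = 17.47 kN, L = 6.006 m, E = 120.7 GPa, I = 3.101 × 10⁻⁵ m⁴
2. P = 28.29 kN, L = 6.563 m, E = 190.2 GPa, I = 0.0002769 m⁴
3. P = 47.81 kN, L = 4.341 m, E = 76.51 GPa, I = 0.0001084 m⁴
Model: a simply supported beam with a point load P at midspan, so delta = (P·L^3) / (48·E·I) (SI units).
  Case 1: delta = (17470 × 6.006^3) / (48 × (1.207 × 10¹¹) × (3.101 × 10⁻⁵)) = 0.02107 m = 21.07 mm
  Case 2: delta = (28290 × 6.563^3) / (48 × (1.902 × 10¹¹) × 0.0002769) = 0.003163 m = 3.163 mm
  Case 3: delta = (47810 × 4.341^3) / (48 × (7.651 × 10¹⁰) × 0.0001084) = 0.009824 m = 9.824 mm
Ordering: 21.07 mm (case 1) > 9.824 mm (case 3) > 3.163 mm (case 2)
Final answer: 1, 3, 2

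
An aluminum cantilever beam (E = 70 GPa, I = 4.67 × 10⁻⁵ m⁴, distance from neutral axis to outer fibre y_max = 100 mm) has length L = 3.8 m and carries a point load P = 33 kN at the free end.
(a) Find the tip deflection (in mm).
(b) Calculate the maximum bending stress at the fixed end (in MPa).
(a) Tip deflection of a cantilever with an end point load: δ = P·L^3 / (3·E·I). Convert P = 33 kN = 33000 N, E = 70 GPa = 7 × 10¹⁰ Pa.
  δ = (33000 × 3.8^3) / (3 × (7 × 10¹⁰) × (4.67 × 10⁻⁵)) = 0.1846 m = 184.6 mm
(b) Maximum bending moment at the fixed end: M = P·L = 33000 × 3.8 = 125400 N·m. Convert y_max = 100 mm = 0.1 m.
  σ = M·y_max / I = (125400 × 0.1) / (4.67 × 10⁻⁵) = 2.685 × 10⁸ Pa = 268.5 MPa
Final answer: (a) δ = 184.6 mm, (b) σ = 268.5 MPa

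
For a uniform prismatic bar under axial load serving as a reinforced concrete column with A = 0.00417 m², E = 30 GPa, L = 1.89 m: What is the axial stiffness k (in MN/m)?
Model: a uniform prismatic bar under axial load, so k = (A·E) / L.
Convert to SI units:
  E = 30 GPa = 3 × 10¹⁰ Pa
Substitute:
  k = (0.00417 × (3 × 10¹⁰)) / 1.89
  k = 6.619 × 10⁷ N/m
Convert: k = 6.619 × 10⁷ N/m = 66.19 MN/m
Final answer: k = 66.19 MN/m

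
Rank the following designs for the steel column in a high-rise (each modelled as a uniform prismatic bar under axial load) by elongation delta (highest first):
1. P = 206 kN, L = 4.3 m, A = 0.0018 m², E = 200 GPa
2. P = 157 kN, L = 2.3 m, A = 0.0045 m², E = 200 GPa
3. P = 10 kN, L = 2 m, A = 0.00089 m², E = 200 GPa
Model: a uniform prismatic bar under axial load, so delta = (P·L) / (A·E) (SI units).
  Case 1: delta = (206000 × 4.3) / (0.0018 × (2 × 10¹¹)) = 0.002461 m = 2.461 mm
  Case 2: delta = (157000 × 2.3) / (0.0045 × (2 × 10¹¹)) = 0.0004012 m = 0.4012 mm
  Case 3: delta = (10000 × 2) / (0.00089 × (2 × 10¹¹)) = 0.0001124 m = 0.1124 mm
Ordering: 2.461 mm (case 1) > 0.4012 mm (case 2) > 0.1124 mm (case 3)
Final answer: 1, 2, 3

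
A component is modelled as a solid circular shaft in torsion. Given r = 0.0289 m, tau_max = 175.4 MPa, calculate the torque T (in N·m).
Model: a solid circular shaft in torsion, so tau_max = (2·T) / (π·r^3).
Solve for T: T = (π·tau_max·r^3) / 2.
Convert to SI units:
  tau_max = 175.4 MPa = 1.754 × 10⁸ Pa
Substitute:
  T = (π × (1.754 × 10⁸) × 0.0289^3) / 2
  T = 6650 N·m
Final answer: T = 6650 N·m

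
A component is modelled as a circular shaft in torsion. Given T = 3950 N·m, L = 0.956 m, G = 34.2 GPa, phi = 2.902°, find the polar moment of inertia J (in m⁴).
Model: a circular shaft in torsion, so phi = (T·L) / (G·J).
Solve for J: J = (T·L) / (phi·G).
Convert to SI units:
  G = 34.2 GPa = 3.42 × 10¹⁰ Pa
  phi = 2.902° = 0.05065 rad
Substitute:
  J = (3950 × 0.956) / (0.05065 × (3.42 × 10¹⁰))
  J = 2.18 × 10⁻⁶ m⁴
Final answer: J = 2.18 × 10⁻⁶ m⁴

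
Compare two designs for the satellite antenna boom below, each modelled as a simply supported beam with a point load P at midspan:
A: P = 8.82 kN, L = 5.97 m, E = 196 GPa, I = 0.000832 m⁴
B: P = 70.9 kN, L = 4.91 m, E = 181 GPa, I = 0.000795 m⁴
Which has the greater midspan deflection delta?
Model: a simply supported beam with a point load P at midspan, so delta = (P·L^3) / (48·E·I) (SI units).
  A: delta = (8820 × 5.97^3) / (48 × (1.96 × 10¹¹) × 0.000832) = 0.0002398 m = 0.2398 mm
  B: delta = (70900 × 4.91^3) / (48 × (1.81 × 10¹¹) × 0.000795) = 0.001215 m = 1.215 mm
1.215 mm > 0.2398 mm, so B is larger.
Final answer: B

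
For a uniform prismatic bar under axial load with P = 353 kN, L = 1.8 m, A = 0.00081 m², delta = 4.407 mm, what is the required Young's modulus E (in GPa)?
Model: a uniform prismatic bar under axial load, so delta = (P·L) / (A·E).
Solve for E: E = (P·L) / (delta·A).
Convert to SI units:
  P = 353 kN = 353000 N
  delta = 4.407 mm = 0.004407 m
Substitute:
  E = (353000 × 1.8) / (0.004407 × 0.00081)
  E = 1.78 × 10¹¹ Pa
Convert: E = 1.78 × 10¹¹ Pa = 178 GPa
Final answer: E = 178 GPa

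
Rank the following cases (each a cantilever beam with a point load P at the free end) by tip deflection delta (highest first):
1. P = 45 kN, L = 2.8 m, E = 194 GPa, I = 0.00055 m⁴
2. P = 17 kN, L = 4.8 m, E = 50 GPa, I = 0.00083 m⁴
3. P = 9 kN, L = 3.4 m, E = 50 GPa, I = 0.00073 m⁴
Model: a cantilever beam with a point load P at the free end, so delta = (P·L^3) / (3·E·I) (SI units).
  Case 1: delta = (45000 × 2.8^3) / (3 × (1.94 × 10¹¹) × 0.00055) = 0.003086 m = 3.086 mm
  Case 2: delta = (17000 × 4.8^3) / (3 × (5 × 10¹⁰) × 0.00083) = 0.0151 m = 15.1 mm
  Case 3: delta = (9000 × 3.4^3) / (3 × (5 × 10¹⁰) × 0.00073) = 0.00323 m = 3.23 mm
Ordering: 15.1 mm (case 2) > 3.23 mm (case 3) > 3.086 mm (case 1)
Final answer: 2, 3, 1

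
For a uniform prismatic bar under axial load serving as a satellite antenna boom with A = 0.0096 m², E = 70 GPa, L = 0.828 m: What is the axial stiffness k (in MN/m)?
Model: a uniform prismatic bar under axial load, so k = (A·E) / L.
Convert to SI units:
  E = 70 GPa = 7 × 10¹⁰ Pa
Substitute:
  k = (0.0096 × (7 × 10¹⁰)) / 0.828
  k = 8.116 × 10⁸ N/m
Convert: k = 8.116 × 10⁸ N/m = 811.6 MN/m
Final answer: k = 811.6 MN/m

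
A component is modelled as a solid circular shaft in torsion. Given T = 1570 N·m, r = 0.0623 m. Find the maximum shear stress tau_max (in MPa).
Model: a solid circular shaft in torsion, so tau_max = (2·T) / (π·r^3).
Substitute:
  tau_max = (2 × 1570) / (π × 0.0623^3)
  tau_max = 4.133 × 10⁶ Pa
Convert: tau_max = 4.133 × 10⁶ Pa = 4.133 MPa
Final answer: tau_max = 4.133 MPa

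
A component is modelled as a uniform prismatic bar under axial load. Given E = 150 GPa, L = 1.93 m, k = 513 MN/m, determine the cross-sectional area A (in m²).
Model: a uniform prismatic bar under axial load, so k = (A·E) / L.
Solve for A: A = (k·L) / E.
Convert to SI units:
  E = 150 GPa = 1.5 × 10¹¹ Pa
  k = 513 MN/m = 5.13 × 10⁸ N/m
Substitute:
  A = ((5.13 × 10⁸) × 1.93) / (1.5 × 10¹¹)
  A = 0.006601 m²
Final answer: A = 0.006601 m²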